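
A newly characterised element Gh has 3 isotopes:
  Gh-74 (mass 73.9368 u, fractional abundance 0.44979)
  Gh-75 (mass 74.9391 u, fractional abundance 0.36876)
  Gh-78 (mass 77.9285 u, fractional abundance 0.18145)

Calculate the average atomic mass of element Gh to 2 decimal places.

The abundance-weighted mean is 0.44979 × 73.9368 + 0.36876 × 74.9391 + 0.18145 × 77.9285
= 33.25603 + 27.63454 + 14.14013 = 75.03070 u

75.03 u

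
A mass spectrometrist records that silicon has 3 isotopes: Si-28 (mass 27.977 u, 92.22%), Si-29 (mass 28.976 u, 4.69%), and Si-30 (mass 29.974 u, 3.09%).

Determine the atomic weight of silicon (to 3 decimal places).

Average mass = Σ (abundance × isotope mass) = 0.9222 × 27.977 + 0.0469 × 28.976 + 0.0309 × 29.974
= 25.8004 + 1.3590 + 0.9262 = 28.0856 u

28.086 u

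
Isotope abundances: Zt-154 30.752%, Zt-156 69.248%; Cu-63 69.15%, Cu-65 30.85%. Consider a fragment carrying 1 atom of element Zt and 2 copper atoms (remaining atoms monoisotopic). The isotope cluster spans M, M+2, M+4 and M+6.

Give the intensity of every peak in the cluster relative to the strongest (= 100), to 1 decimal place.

Element Zt pattern (n=1): 0.30752 : 0.69248
Copper pattern (n=2): 0.47817225 : 0.4266555 : 0.09517225
Convolve the two distributions (both contribute in 2-u steps):
  M: 0.30752×0.47817225 = 0.147048
  M+2: 0.30752×0.4266555 + 0.69248×0.47817225 = 0.462330
  M+4: 0.30752×0.09517225 + 0.69248×0.4266555 = 0.324718
  M+6: 0.69248×0.09517225 = 0.065905
Scale to base peak (0.462330) = 100: 31.8 : 100.0 : 70.2 : 14.3

31.8 : 100.0 : 70.2 : 14.3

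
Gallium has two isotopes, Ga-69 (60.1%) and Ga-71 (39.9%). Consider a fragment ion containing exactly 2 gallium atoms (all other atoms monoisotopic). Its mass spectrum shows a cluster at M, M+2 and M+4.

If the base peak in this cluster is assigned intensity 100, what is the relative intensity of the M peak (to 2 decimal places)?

(0.601 + 0.399)^2 gives M 0.3612, M+2 0.4796, M+4 0.1592; the largest is M+2.
P(M+2) = C(2,1) × 0.601^1 × 0.399^1 = 2 × 0.6010 × 0.3990 = 0.479598 (base)
P(M) = C(2,0) × 0.601^2 × 0.399^0 = 1 × 0.361201 × 1.0000 = 0.361201
Relative intensity = 0.361201 / 0.479598 × 100 = 75.31

75.31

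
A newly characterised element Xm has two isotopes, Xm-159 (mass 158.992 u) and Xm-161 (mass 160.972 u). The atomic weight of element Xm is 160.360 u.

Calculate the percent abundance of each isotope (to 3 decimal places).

Writing the weighted mean with unknown fraction x of Xm-159:
158.992·x + 160.972·(1 − x) = 160.360
(158.992 − 160.972)·x = 160.360 − 160.972
x = -0.612 / -1.980 = 0.30909 → 30.909% Xm-159, 69.091% Xm-161.

Xm-159: 30.909%, Xm-161: 69.091%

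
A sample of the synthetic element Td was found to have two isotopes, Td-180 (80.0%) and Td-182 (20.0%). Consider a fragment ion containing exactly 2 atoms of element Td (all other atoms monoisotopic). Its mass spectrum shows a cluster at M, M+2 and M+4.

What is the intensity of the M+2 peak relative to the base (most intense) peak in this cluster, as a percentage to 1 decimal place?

Binomial terms of (0.800 + 0.200)^2: M 0.6400, M+2 0.3200, M+4 0.0400 → M is the base peak.
P(M) = C(2,0) × 0.800^2 × 0.200^0 = 1 × 0.6400 × 1.0000 = 0.640000 (base)
P(M+2) = C(2,1) × 0.800^1 × 0.200^1 = 2 × 0.8000 × 0.2000 = 0.320000
Relative intensity = 0.320000 / 0.640000 × 100 = 50.0

50.0%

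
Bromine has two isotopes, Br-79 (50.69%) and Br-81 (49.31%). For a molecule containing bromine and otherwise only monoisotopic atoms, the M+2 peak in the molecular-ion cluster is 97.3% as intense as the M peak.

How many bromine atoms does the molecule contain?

1

The M+2/M ratio from n Br atoms is n · q/p = n · 0.4931/0.5069.
n = 0.973 × 0.5069/0.4931 = 1.00 ≈ 1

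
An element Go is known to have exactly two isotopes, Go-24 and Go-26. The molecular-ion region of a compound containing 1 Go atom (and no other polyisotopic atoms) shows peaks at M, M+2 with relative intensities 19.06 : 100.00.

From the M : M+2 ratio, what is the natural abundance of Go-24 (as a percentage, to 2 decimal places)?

Let p = fractional abundance of Go-24. I(M+2)/I(M) = [C(1,1)·p^0·(1−p)] / p^1 = 1·(1−p)/p = 100.00/19.06 = 5.2466
(1−p)/p = 5.2466/1 = 5.2466  ⇒  p = 1/(1 + 5.2466) = 0.1601
Go-24: 16.01%, Go-26: 83.99%.

16.01%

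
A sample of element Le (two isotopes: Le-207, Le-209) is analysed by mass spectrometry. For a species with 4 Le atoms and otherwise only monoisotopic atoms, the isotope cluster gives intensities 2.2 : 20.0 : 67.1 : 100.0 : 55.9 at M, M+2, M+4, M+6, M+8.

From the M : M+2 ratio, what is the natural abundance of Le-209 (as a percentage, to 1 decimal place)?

Let p = fractional abundance of Le-207. I(M+2)/I(M) = [C(4,1)·p^3·(1−p)] / p^4 = 4·(1−p)/p = 20.0/2.2 = 9.0909
(1−p)/p = 9.0909/4 = 2.2727  ⇒  p = 1/(1 + 2.2727) = 0.3056
Le-207: 30.6%, Le-209: 69.4%.

69.4%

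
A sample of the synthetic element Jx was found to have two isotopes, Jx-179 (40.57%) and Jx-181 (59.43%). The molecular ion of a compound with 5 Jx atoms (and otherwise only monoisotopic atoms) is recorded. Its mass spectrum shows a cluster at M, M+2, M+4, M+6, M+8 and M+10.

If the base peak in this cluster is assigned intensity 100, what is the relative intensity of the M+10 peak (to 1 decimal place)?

Term probabilities: M 0.0110, M+2 0.0805, M+4 0.2358, M+6 0.3455, M+8 0.2530, M+10 0.0741. Base peak = M+6.
P(M+6) = C(5,3) × 0.4057^2 × 0.5943^3 = 10 × 0.16459249 × 0.2099023 = 0.345483 (base)
P(M+10) = C(5,5) × 0.4057^0 × 0.5943^5 = 1 × 1.0000 × 0.07413591 = 0.074136
Relative intensity = 0.074136 / 0.345483 × 100 = 21.5

21.5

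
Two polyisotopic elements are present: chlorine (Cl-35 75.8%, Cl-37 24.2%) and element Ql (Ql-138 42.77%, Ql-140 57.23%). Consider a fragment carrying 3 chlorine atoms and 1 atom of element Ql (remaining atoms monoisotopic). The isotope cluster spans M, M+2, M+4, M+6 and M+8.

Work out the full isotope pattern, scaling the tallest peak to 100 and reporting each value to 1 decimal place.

43.6 : 100.0 : 69.1 : 19.2 : 1.9

Chlorine pattern (n=3): 0.43551951 : 0.41713346 : 0.13317454 : 0.01417249
Element Ql pattern (n=1): 0.4277 : 0.5723
Convolve the two distributions (both contribute in 2-u steps):
  M: 0.43551951×0.4277 = 0.186272
  M+2: 0.43551951×0.5723 + 0.41713346×0.4277 = 0.427656
  M+4: 0.41713346×0.5723 + 0.13317454×0.4277 = 0.295684
  M+6: 0.13317454×0.5723 + 0.01417249×0.4277 = 0.082277
  M+8: 0.01417249×0.5723 = 0.008111
Scale to base peak (0.427656) = 100: 43.6 : 100.0 : 69.1 : 19.2 : 1.9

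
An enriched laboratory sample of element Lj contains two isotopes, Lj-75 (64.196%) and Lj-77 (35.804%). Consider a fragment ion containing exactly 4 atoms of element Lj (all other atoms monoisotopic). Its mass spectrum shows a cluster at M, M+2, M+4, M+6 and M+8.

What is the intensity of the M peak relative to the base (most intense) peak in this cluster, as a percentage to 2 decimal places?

(0.64196 + 0.35804)^4 gives M 0.1698, M+2 0.3789, M+4 0.3170, M+6 0.1179, M+8 0.0164; the largest is M+2.
P(M+2) = C(4,1) × 0.64196^3 × 0.35804^1 = 4 × 0.26455983 × 0.35804 = 0.378892 (base)
P(M) = C(4,0) × 0.64196^4 × 0.35804^0 = 1 × 0.16983683 × 1.0000 = 0.169837
Relative intensity = 0.169837 / 0.378892 × 100 = 44.82

44.82%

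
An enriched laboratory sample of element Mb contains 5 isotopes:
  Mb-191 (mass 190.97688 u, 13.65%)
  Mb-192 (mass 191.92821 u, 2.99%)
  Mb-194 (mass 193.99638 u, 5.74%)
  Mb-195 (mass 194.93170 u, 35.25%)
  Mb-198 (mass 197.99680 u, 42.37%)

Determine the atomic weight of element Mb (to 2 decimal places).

195.55 u

Ar = Σ fᵢ·mᵢ = 0.1365 × 190.97688 + 0.0299 × 191.92821 + 0.0574 × 193.99638 + 0.3525 × 194.93170 + 0.4237 × 197.99680
= 26.068344 + 5.738653 + 11.135392 + 68.713424 + 83.891244 = 195.547057 u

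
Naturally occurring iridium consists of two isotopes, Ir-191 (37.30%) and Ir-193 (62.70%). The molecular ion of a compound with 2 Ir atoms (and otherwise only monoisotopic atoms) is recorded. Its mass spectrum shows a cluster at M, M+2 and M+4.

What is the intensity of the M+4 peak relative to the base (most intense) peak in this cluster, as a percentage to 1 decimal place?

Binomial terms of (0.3730 + 0.6270)^2: M 0.1391, M+2 0.4677, M+4 0.3931 → M+2 is the base peak.
P(M+2) = C(2,1) × 0.3730^1 × 0.6270^1 = 2 × 0.3730 × 0.6270 = 0.467742 (base)
P(M+4) = C(2,2) × 0.3730^0 × 0.6270^2 = 1 × 1.0000 × 0.393129 = 0.393129
Relative intensity = 0.393129 / 0.467742 × 100 = 84.0

84.0%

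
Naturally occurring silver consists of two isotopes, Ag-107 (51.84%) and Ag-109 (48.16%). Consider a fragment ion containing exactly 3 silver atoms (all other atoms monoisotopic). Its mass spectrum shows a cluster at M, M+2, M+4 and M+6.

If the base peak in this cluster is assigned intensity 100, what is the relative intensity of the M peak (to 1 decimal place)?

35.9

Term probabilities: M 0.1393, M+2 0.3883, M+4 0.3607, M+6 0.1117. Base peak = M+2.
P(M+2) = C(3,1) × 0.5184^2 × 0.4816^1 = 3 × 0.26873856 × 0.4816 = 0.388273 (base)
P(M) = C(3,0) × 0.5184^3 × 0.4816^0 = 1 × 0.13931407 × 1.0000 = 0.139314
Relative intensity = 0.139314 / 0.388273 × 100 = 35.9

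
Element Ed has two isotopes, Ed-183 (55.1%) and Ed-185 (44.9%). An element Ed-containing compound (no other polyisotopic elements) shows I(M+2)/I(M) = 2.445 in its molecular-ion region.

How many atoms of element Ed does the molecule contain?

3

For n independent Ed atoms, I(M+2)/I(M) = n · (abundance Ed-185) / (abundance Ed-183) = n · 0.449/0.551.
n = 2.445 × 0.551/0.449 = 3.00 ≈ 3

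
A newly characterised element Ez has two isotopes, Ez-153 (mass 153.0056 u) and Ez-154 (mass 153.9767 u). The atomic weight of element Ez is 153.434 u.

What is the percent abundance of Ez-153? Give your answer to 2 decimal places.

55.89%

Let x be the fractional abundance of Ez-153; then Ez-154 has abundance 1 − x.
153.0056·x + 153.9767·(1 − x) = 153.434
(153.0056 − 153.9767)·x = 153.434 − 153.9767
x = -0.5427 / -0.9711 = 0.55885 → 55.89% Ez-153, 44.11% Ez-154.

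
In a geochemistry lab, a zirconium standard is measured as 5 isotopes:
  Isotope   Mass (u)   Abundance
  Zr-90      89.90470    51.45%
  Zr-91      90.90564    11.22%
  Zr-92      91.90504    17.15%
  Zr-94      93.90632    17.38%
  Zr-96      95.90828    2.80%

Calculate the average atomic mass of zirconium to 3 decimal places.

Weight each isotope mass by its fractional abundance: 0.5145 × 89.90470 + 0.1122 × 90.90564 + 0.1715 × 91.90504 + 0.1738 × 93.90632 + 0.0280 × 95.90828
= 46.255968 + 10.199613 + 15.761714 + 16.320918 + 2.685432 = 91.223645 u

91.224 u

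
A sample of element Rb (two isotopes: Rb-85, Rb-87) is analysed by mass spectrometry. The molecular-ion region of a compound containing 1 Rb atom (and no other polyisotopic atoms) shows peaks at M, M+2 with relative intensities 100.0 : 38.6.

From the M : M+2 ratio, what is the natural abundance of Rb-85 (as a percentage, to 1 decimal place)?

72.2%

Write p for the Rb-85 fraction. I(M+2)/I(M) = [C(1,1)·p^0·(1−p)] / p^1 = 1·(1−p)/p = 38.6/100.0 = 0.3860
(1−p)/p = 0.3860/1 = 0.3860  ⇒  p = 1/(1 + 0.3860) = 0.7215
Rb-85: 72.2%, Rb-87: 27.8%.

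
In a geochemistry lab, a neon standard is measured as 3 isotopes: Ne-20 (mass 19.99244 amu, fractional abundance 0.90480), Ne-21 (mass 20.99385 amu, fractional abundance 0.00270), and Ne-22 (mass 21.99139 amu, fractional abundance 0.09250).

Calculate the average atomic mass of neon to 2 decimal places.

Ar = Σ fᵢ·mᵢ = 0.90480 × 19.99244 + 0.00270 × 20.99385 + 0.09250 × 21.99139
= 18.089160 + 0.056683 + 2.034204 = 20.180047 amu

20.18 amu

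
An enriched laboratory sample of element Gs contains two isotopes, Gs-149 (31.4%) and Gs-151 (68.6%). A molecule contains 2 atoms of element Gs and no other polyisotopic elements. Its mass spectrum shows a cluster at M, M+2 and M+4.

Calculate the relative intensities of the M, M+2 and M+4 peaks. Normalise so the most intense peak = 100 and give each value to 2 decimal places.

The 2 Gs atoms are independent, so intensities follow the terms of (0.314 + 0.686)^2.
P(M) = 0.314^2 = 0.098596
P(M+2) = 2 × 0.314^1 × 0.686^1 = 0.430808
P(M+4) = 0.686^2 = 0.470596
The M+4 peak is largest (0.470596); scaling to 100 gives 20.95 : 91.55 : 100.00.

20.95 : 91.55 : 100.00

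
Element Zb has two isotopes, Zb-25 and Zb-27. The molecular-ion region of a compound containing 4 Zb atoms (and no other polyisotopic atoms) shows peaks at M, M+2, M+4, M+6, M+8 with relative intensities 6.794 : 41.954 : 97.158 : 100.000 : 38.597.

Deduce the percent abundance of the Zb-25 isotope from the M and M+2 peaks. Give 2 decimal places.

39.31%

If p is the fraction of Zb that is Zb-25, then I(M+2)/I(M) = [C(4,1)·p^3·(1−p)] / p^4 = 4·(1−p)/p = 41.954/6.794 = 6.1752
(1−p)/p = 6.1752/4 = 1.5438  ⇒  p = 1/(1 + 1.5438) = 0.3931
Zb-25: 39.31%, Zb-27: 60.69%.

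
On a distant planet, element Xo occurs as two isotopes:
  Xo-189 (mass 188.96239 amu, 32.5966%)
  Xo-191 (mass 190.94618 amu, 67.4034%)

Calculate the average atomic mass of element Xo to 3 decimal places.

Weight each isotope mass by its fractional abundance: 0.325966 × 188.96239 + 0.674034 × 190.94618
= 61.595314 + 128.704217 = 190.299531 amu

190.300 amu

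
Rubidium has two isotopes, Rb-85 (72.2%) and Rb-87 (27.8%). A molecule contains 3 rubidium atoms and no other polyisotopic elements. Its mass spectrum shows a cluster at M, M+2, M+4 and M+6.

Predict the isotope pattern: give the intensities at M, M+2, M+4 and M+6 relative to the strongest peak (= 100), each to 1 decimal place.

Expanding (0.722 + 0.278)^3:
P(M) = 0.722^3 = 0.376367
P(M+2) = 3 × 0.722^2 × 0.278^1 = 0.434751
P(M+4) = 3 × 0.722^1 × 0.278^2 = 0.167397
P(M+6) = 0.278^3 = 0.021485
The M+2 peak is largest (0.434751); scaling to 100 gives 86.6 : 100.0 : 38.5 : 4.9.

86.6 : 100.0 : 38.5 : 4.9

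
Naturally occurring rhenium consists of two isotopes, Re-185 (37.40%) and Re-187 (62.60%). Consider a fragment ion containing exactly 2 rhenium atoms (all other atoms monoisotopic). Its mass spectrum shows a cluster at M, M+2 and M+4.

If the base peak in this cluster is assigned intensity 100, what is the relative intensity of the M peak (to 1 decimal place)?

Term probabilities: M 0.1399, M+2 0.4682, M+4 0.3919. Base peak = M+2.
P(M+2) = C(2,1) × 0.3740^1 × 0.6260^1 = 2 × 0.3740 × 0.6260 = 0.468248 (base)
P(M) = C(2,0) × 0.3740^2 × 0.6260^0 = 1 × 0.139876 × 1.0000 = 0.139876
Relative intensity = 0.139876 / 0.468248 × 100 = 29.9

29.9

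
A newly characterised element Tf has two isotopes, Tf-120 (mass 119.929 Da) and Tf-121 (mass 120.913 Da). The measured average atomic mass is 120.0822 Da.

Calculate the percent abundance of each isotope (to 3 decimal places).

Tf-120: 84.431%, Tf-121: 15.569%

Writing the weighted mean with unknown fraction x of Tf-120:
119.929·x + 120.913·(1 − x) = 120.0822
(119.929 − 120.913)·x = 120.0822 − 120.913
x = -0.8308 / -0.984 = 0.84431 → 84.431% Tf-120, 15.569% Tf-121.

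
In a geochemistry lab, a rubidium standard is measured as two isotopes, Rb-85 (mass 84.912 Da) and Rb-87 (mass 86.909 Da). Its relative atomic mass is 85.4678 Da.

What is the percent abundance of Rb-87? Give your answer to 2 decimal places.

Writing the weighted mean with unknown fraction x of Rb-85:
84.912·x + 86.909·(1 − x) = 85.4678
(84.912 − 86.909)·x = 85.4678 − 86.909
x = -1.4412 / -1.997 = 0.72168 → 72.17% Rb-85, 27.83% Rb-87.

27.83%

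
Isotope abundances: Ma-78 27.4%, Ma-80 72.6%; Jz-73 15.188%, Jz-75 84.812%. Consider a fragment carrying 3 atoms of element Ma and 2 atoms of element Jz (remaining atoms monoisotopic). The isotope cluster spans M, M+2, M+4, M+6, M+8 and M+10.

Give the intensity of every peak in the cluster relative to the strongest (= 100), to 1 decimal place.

0.1 : 2.2 : 16.3 : 58.0 : 100.0 : 67.1

Element Ma pattern (n=3): 0.02057082 : 0.16351553 : 0.43325647 : 0.38265718
Element Jz pattern (n=2): 0.02306753 : 0.25762493 : 0.71930753
Convolve the two distributions (both contribute in 2-u steps):
  M: 0.02057082×0.02306753 = 0.000475
  M+2: 0.02057082×0.25762493 + 0.16351553×0.02306753 = 0.009071
  M+4: 0.02057082×0.71930753 + 0.16351553×0.25762493 + 0.43325647×0.02306753 = 0.066917
  M+6: 0.16351553×0.71930753 + 0.43325647×0.25762493 + 0.38265718×0.02306753 = 0.238063
  M+8: 0.43325647×0.71930753 + 0.38265718×0.25762493 = 0.410227
  M+10: 0.38265718×0.71930753 = 0.275248
Scale to base peak (0.410227) = 100: 0.1 : 2.2 : 16.3 : 58.0 : 100.0 : 67.1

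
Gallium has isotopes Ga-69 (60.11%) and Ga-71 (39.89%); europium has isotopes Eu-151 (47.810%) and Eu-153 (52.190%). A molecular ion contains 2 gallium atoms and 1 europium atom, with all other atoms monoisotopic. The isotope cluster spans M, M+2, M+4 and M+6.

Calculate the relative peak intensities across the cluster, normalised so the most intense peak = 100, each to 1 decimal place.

Gallium pattern (n=2): 0.36132121 : 0.47955758 : 0.15912121
Europium pattern (n=1): 0.4781 : 0.5219
Convolve the two distributions (both contribute in 2-u steps):
  M: 0.36132121×0.4781 = 0.172748
  M+2: 0.36132121×0.5219 + 0.47955758×0.4781 = 0.417850
  M+4: 0.47955758×0.5219 + 0.15912121×0.4781 = 0.326357
  M+6: 0.15912121×0.5219 = 0.083045
Scale to base peak (0.417850) = 100: 41.3 : 100.0 : 78.1 : 19.9

41.3 : 100.0 : 78.1 : 19.9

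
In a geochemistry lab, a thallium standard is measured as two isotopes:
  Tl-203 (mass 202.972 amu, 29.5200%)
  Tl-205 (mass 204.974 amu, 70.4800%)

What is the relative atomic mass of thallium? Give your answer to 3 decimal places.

204.383 amu

Weight each isotope mass by its fractional abundance: 0.295200 × 202.972 + 0.704800 × 204.974
= 59.9173 + 144.4657 = 204.3830 amu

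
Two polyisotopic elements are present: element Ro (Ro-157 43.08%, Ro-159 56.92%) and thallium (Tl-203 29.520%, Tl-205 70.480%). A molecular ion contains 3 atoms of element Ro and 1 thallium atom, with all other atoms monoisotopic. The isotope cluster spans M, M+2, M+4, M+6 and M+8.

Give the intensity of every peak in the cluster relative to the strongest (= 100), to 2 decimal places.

6.75 : 42.88 : 99.26 : 100.00 : 37.18

Element Ro pattern (n=3): 0.07995159 : 0.31691116 : 0.41872292 : 0.18441433
Thallium pattern (n=1): 0.2952 : 0.7048
Convolve the two distributions (both contribute in 2-u steps):
  M: 0.07995159×0.2952 = 0.023602
  M+2: 0.07995159×0.7048 + 0.31691116×0.2952 = 0.149902
  M+4: 0.31691116×0.7048 + 0.41872292×0.2952 = 0.346966
  M+6: 0.41872292×0.7048 + 0.18441433×0.2952 = 0.349555
  M+8: 0.18441433×0.7048 = 0.129975
Scale to base peak (0.349555) = 100: 6.75 : 42.88 : 99.26 : 100.00 : 37.18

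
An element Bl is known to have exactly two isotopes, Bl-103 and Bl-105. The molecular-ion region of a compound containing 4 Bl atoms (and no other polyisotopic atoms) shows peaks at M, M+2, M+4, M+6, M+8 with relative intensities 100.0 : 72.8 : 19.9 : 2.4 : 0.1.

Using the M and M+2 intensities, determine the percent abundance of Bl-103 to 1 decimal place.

84.6%

Write p for the Bl-103 fraction. I(M+2)/I(M) = [C(4,1)·p^3·(1−p)] / p^4 = 4·(1−p)/p = 72.8/100.0 = 0.7280
(1−p)/p = 0.7280/4 = 0.1820  ⇒  p = 1/(1 + 0.1820) = 0.8460
Bl-103: 84.6%, Bl-105: 15.4%.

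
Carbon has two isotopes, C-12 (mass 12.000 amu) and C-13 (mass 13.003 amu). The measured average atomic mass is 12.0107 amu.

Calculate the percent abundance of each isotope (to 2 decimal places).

C-12: 98.93%, C-13: 1.07%

Let x be the fractional abundance of C-12; then C-13 has abundance 1 − x.
12.000·x + 13.003·(1 − x) = 12.0107
(12.000 − 13.003)·x = 12.0107 − 13.003
x = -0.9923 / -1.003 = 0.98933 → 98.93% C-12, 1.07% C-13.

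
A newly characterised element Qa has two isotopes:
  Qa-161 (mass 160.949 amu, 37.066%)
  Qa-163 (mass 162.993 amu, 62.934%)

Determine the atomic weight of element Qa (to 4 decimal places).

162.2354 amu

Ar = Σ fᵢ·mᵢ = 0.37066 × 160.949 + 0.62934 × 162.993
= 59.65736 + 102.57801 = 162.23537 amu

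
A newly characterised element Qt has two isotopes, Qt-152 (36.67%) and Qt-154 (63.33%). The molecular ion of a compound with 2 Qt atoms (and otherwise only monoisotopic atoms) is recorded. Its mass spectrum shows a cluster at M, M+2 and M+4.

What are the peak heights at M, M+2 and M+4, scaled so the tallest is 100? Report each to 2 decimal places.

28.95 : 100.00 : 86.35

Expanding (0.3667 + 0.6333)^2:
P(M) = 0.3667^2 = 0.134469
P(M+2) = 2 × 0.3667^1 × 0.6333^1 = 0.464462
P(M+4) = 0.6333^2 = 0.401069
The M+2 peak is largest (0.464462); scaling to 100 gives 28.95 : 100.00 : 86.35.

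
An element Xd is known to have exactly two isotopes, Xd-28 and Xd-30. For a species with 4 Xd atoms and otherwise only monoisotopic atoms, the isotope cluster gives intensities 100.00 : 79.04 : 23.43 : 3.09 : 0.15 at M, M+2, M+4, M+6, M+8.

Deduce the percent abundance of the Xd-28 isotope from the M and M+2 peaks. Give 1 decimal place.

83.5%

Write p for the Xd-28 fraction. I(M+2)/I(M) = [C(4,1)·p^3·(1−p)] / p^4 = 4·(1−p)/p = 79.04/100.00 = 0.7904
(1−p)/p = 0.7904/4 = 0.1976  ⇒  p = 1/(1 + 0.1976) = 0.8350
Xd-28: 83.5%, Xd-30: 16.5%.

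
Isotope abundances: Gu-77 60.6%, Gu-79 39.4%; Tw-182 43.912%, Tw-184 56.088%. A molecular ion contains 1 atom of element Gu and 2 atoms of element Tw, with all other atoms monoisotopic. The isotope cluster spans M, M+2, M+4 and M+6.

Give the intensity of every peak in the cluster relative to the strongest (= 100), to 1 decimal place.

30.4 : 97.3 : 100.0 : 32.2

Element Gu pattern (n=1): 0.6060 : 0.3940
Element Tw pattern (n=2): 0.19282637 : 0.49258725 : 0.31458637
Convolve the two distributions (both contribute in 2-u steps):
  M: 0.6060×0.19282637 = 0.116853
  M+2: 0.6060×0.49258725 + 0.3940×0.19282637 = 0.374481
  M+4: 0.6060×0.31458637 + 0.3940×0.49258725 = 0.384719
  M+6: 0.3940×0.31458637 = 0.123947
Scale to base peak (0.384719) = 100: 30.4 : 97.3 : 100.0 : 32.2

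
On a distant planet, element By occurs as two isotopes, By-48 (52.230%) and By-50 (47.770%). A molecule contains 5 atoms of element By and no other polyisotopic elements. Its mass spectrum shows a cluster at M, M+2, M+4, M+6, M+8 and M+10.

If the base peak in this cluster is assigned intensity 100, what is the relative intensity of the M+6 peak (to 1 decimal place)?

(0.52230 + 0.47770)^5 gives M 0.0389, M+2 0.1777, M+4 0.3251, M+6 0.2974, M+8 0.1360, M+10 0.0249; the largest is M+4.
P(M+4) = C(5,2) × 0.52230^3 × 0.47770^2 = 10 × 0.14248202 × 0.22819729 = 0.325140 (base)
P(M+6) = C(5,3) × 0.52230^2 × 0.47770^3 = 10 × 0.27279729 × 0.10900985 = 0.297376
Relative intensity = 0.297376 / 0.325140 × 100 = 91.5

91.5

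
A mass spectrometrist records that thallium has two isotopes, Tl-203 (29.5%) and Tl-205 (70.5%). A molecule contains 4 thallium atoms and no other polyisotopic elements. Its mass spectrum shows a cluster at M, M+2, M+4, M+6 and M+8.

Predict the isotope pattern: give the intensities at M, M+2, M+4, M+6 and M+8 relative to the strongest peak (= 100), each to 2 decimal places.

1.83 : 17.51 : 62.77 : 100.00 : 59.75

Each Tl atom is independently Tl-203 (p = 0.295) or Tl-205 (q = 0.705); the cluster is the binomial expansion (p + q)^4.
P(M) = 0.295^4 = 0.007573
P(M+2) = 4 × 0.295^3 × 0.705^1 = 0.072396
P(M+4) = 6 × 0.295^2 × 0.705^2 = 0.259522
P(M+6) = 4 × 0.295^1 × 0.705^3 = 0.413475
P(M+8) = 0.705^4 = 0.247034
The M+6 peak is largest (0.413475); scaling to 100 gives 1.83 : 17.51 : 62.77 : 100.00 : 59.75.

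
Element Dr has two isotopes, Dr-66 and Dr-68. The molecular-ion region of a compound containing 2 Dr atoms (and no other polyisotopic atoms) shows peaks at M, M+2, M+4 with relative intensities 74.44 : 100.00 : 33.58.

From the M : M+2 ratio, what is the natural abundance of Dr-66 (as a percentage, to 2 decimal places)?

If p is the fraction of Dr that is Dr-66, then I(M+2)/I(M) = [C(2,1)·p^1·(1−p)] / p^2 = 2·(1−p)/p = 100.00/74.44 = 1.3434
(1−p)/p = 1.3434/2 = 0.6717  ⇒  p = 1/(1 + 0.6717) = 0.5982
Dr-66: 59.82%, Dr-68: 40.18%.

59.82%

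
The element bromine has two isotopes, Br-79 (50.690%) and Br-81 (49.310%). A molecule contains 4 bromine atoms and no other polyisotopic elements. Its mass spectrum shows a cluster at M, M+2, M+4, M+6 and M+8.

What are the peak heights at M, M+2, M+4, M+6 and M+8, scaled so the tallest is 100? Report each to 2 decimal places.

Each Br atom is independently Br-79 (p = 0.50690) or Br-81 (q = 0.49310); the cluster is the binomial expansion (p + q)^4.
P(M) = 0.50690^4 = 0.066022
P(M+2) = 4 × 0.50690^3 × 0.49310^1 = 0.256899
P(M+4) = 6 × 0.50690^2 × 0.49310^2 = 0.374857
P(M+6) = 4 × 0.50690^1 × 0.49310^3 = 0.243101
P(M+8) = 0.49310^4 = 0.059121
The M+4 peak is largest (0.374857); scaling to 100 gives 17.61 : 68.53 : 100.00 : 64.85 : 15.77.

17.61 : 68.53 : 100.00 : 64.85 : 15.77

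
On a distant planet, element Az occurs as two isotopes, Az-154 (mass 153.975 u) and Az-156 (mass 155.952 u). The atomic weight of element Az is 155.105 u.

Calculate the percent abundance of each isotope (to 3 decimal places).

Az-154: 42.843%, Az-156: 57.157%

Writing the weighted mean with unknown fraction x of Az-154:
153.975·x + 155.952·(1 − x) = 155.105
(153.975 − 155.952)·x = 155.105 − 155.952
x = -0.847 / -1.977 = 0.42843 → 42.843% Az-154, 57.157% Az-156.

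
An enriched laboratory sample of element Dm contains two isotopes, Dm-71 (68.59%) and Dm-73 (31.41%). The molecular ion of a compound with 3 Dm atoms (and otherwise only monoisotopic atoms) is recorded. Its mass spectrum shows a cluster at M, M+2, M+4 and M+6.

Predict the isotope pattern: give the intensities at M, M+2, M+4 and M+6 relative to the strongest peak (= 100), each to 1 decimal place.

Each Dm atom is independently Dm-71 (p = 0.6859) or Dm-73 (q = 0.3141); the cluster is the binomial expansion (p + q)^3.
P(M) = 0.6859^3 = 0.322688
P(M+2) = 3 × 0.6859^2 × 0.3141^1 = 0.443313
P(M+4) = 3 × 0.6859^1 × 0.3141^2 = 0.203010
P(M+6) = 0.3141^3 = 0.030989
The M+2 peak is largest (0.443313); scaling to 100 gives 72.8 : 100.0 : 45.8 : 7.0.

72.8 : 100.0 : 45.8 : 7.0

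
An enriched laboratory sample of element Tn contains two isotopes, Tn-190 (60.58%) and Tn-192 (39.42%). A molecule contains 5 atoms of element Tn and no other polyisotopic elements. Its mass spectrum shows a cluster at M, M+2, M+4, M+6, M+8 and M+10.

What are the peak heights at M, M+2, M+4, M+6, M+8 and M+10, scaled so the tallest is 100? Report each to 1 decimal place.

The 5 Tn atoms are independent, so intensities follow the terms of (0.6058 + 0.3942)^5.
P(M) = 0.6058^5 = 0.081592
P(M+2) = 5 × 0.6058^4 × 0.3942^1 = 0.265463
P(M+4) = 10 × 0.6058^3 × 0.3942^2 = 0.345479
P(M+6) = 10 × 0.6058^2 × 0.3942^3 = 0.224806
P(M+8) = 5 × 0.6058^1 × 0.3942^4 = 0.073142
P(M+10) = 0.3942^5 = 0.009519
The M+4 peak is largest (0.345479); scaling to 100 gives 23.6 : 76.8 : 100.0 : 65.1 : 21.2 : 2.8.

23.6 : 76.8 : 100.0 : 65.1 : 21.2 : 2.8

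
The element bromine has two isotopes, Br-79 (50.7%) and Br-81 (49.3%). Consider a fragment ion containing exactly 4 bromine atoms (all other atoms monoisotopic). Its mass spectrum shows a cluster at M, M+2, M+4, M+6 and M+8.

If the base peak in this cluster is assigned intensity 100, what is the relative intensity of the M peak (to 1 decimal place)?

(0.507 + 0.493)^4 gives M 0.0661, M+2 0.2570, M+4 0.3749, M+6 0.2430, M+8 0.0591; the largest is M+4.
P(M+4) = C(4,2) × 0.507^2 × 0.493^2 = 6 × 0.257049 × 0.243049 = 0.374853 (base)
P(M) = C(4,0) × 0.507^4 × 0.493^0 = 1 × 0.06607419 × 1.0000 = 0.066074
Relative intensity = 0.066074 / 0.374853 × 100 = 17.6

17.6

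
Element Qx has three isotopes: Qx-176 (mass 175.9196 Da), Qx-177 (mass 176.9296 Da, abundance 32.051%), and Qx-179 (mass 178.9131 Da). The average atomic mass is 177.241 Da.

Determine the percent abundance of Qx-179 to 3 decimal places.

33.328%

The remaining 67.949% is split between Qx-176 (fraction x) and Qx-179 (fraction 0.67949 − x).
Substituting: 175.9196x + 178.9131(0.67949 − x) = 120.533293904
(175.9196 − 178.9131)x = -1.036368415  ⇒  x = 0.34621, y = 0.33328
Qx-176: 34.621%, Qx-179: 33.328%.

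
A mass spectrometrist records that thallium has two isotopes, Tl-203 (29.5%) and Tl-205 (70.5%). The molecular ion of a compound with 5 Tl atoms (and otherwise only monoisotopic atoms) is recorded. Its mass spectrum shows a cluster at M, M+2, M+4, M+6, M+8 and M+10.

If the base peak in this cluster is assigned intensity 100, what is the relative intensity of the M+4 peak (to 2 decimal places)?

(0.295 + 0.705)^5 gives M 0.0022, M+2 0.0267, M+4 0.1276, M+6 0.3049, M+8 0.3644, M+10 0.1742; the largest is M+8.
P(M+8) = C(5,4) × 0.295^1 × 0.705^4 = 5 × 0.2950 × 0.24703385 = 0.364375 (base)
P(M+4) = C(5,2) × 0.295^3 × 0.705^2 = 10 × 0.02567237 × 0.497025 = 0.127598
Relative intensity = 0.127598 / 0.364375 × 100 = 35.02

35.02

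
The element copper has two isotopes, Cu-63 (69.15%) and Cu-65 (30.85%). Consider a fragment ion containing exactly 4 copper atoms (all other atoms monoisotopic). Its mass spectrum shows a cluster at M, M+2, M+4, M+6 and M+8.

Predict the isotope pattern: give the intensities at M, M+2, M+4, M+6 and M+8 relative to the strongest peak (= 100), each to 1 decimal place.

56.0 : 100.0 : 66.9 : 19.9 : 2.2

Expanding (0.6915 + 0.3085)^4:
P(M) = 0.6915^4 = 0.228649
P(M+2) = 4 × 0.6915^3 × 0.3085^1 = 0.408030
P(M+4) = 6 × 0.6915^2 × 0.3085^2 = 0.273052
P(M+6) = 4 × 0.6915^1 × 0.3085^3 = 0.081212
P(M+8) = 0.3085^4 = 0.009058
The M+2 peak is largest (0.408030); scaling to 100 gives 56.0 : 100.0 : 66.9 : 19.9 : 2.2.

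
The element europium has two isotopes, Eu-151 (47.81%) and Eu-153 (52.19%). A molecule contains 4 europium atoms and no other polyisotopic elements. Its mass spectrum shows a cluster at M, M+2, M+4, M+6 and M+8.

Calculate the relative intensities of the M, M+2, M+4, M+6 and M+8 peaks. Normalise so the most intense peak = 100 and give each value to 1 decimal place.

14.0 : 61.1 : 100.0 : 72.8 : 19.9

Each Eu atom is independently Eu-151 (p = 0.4781) or Eu-153 (q = 0.5219); the cluster is the binomial expansion (p + q)^4.
P(M) = 0.4781^4 = 0.052249
P(M+2) = 4 × 0.4781^3 × 0.5219^1 = 0.228141
P(M+4) = 6 × 0.4781^2 × 0.5219^2 = 0.373563
P(M+6) = 4 × 0.4781^1 × 0.5219^3 = 0.271857
P(M+8) = 0.5219^4 = 0.074191
The M+4 peak is largest (0.373563); scaling to 100 gives 14.0 : 61.1 : 100.0 : 72.8 : 19.9.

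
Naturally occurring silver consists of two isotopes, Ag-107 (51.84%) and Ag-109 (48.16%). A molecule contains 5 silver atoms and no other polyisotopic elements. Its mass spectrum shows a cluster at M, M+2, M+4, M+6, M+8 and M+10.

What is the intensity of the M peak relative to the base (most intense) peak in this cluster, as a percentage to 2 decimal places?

Binomial terms of (0.5184 + 0.4816)^5: M 0.0374, M+2 0.1739, M+4 0.3231, M+6 0.3002, M+8 0.1394, M+10 0.0259 → M+4 is the base peak.
P(M+4) = C(5,2) × 0.5184^3 × 0.4816^2 = 10 × 0.13931407 × 0.23193856 = 0.323123 (base)
P(M) = C(5,0) × 0.5184^5 × 0.4816^0 = 1 × 0.03743906 × 1.0000 = 0.037439
Relative intensity = 0.037439 / 0.323123 × 100 = 11.59

11.59%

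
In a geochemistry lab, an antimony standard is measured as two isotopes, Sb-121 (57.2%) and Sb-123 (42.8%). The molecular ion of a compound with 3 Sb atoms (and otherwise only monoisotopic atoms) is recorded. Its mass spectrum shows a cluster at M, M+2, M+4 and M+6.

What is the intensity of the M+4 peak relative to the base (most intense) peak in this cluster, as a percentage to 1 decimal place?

(0.572 + 0.428)^3 gives M 0.1871, M+2 0.4201, M+4 0.3143, M+6 0.0784; the largest is M+2.
P(M+2) = C(3,1) × 0.572^2 × 0.428^1 = 3 × 0.327184 × 0.4280 = 0.420104 (base)
P(M+4) = C(3,2) × 0.572^1 × 0.428^2 = 3 × 0.5720 × 0.183184 = 0.314344
Relative intensity = 0.314344 / 0.420104 × 100 = 74.8

74.8%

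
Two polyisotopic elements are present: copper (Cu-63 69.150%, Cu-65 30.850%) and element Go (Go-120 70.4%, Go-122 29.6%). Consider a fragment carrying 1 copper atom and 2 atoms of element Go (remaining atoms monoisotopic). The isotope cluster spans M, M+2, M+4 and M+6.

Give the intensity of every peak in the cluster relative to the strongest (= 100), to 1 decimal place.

Copper pattern (n=1): 0.6915 : 0.3085
Element Go pattern (n=2): 0.495616 : 0.416768 : 0.087616
Convolve the two distributions (both contribute in 2-u steps):
  M: 0.6915×0.495616 = 0.342718
  M+2: 0.6915×0.416768 + 0.3085×0.495616 = 0.441093
  M+4: 0.6915×0.087616 + 0.3085×0.416768 = 0.189159
  M+6: 0.3085×0.087616 = 0.027030
Scale to base peak (0.441093) = 100: 77.7 : 100.0 : 42.9 : 6.1

77.7 : 100.0 : 42.9 : 6.1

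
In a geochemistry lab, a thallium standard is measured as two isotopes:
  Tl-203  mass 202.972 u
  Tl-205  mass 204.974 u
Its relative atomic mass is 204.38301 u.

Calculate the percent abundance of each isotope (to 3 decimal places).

With x = fraction of Tl-203 (so Tl-205 is 1 − x):
202.972·x + 204.974·(1 − x) = 204.38301
(202.972 − 204.974)·x = 204.38301 − 204.974
x = -0.59099 / -2.002 = 0.29520 → 29.520% Tl-203, 70.480% Tl-205.

Tl-203: 29.520%, Tl-205: 70.480%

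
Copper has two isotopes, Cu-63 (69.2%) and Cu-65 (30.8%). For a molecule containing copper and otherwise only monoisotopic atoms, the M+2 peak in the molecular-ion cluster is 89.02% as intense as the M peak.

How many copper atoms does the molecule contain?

2

With n Cu atoms, P(M+2)/P(M) = C(n,1)·p^(n−1)q / p^n = n·q/p = n · 0.308/0.692.
n = 0.8902 × 0.692/0.308 = 2.00 ≈ 2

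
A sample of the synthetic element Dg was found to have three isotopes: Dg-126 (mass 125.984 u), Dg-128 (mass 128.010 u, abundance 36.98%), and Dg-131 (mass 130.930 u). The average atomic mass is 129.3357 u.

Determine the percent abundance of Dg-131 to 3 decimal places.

52.618%

The remaining 63.02% is split between Dg-126 (fraction x) and Dg-131 (fraction 0.6302 − x).
Substituting: 125.984x + 130.930(0.6302 − x) = 81.997602
(125.984 − 130.930)x = -0.514484  ⇒  x = 0.10402, y = 0.52618
Dg-126: 10.402%, Dg-131: 52.618%.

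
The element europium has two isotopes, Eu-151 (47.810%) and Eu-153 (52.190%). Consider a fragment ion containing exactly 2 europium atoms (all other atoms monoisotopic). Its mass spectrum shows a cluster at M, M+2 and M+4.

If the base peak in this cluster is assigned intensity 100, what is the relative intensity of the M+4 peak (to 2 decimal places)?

(0.47810 + 0.52190)^2 gives M 0.2286, M+2 0.4990, M+4 0.2724; the largest is M+2.
P(M+2) = C(2,1) × 0.47810^1 × 0.52190^1 = 2 × 0.4781 × 0.5219 = 0.499041 (base)
P(M+4) = C(2,2) × 0.47810^0 × 0.52190^2 = 1 × 1.0000 × 0.27237961 = 0.272380
Relative intensity = 0.272380 / 0.499041 × 100 = 54.58

54.58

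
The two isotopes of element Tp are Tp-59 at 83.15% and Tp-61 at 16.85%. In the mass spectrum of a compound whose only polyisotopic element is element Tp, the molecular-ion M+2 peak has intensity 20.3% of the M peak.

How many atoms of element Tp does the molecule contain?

1

For n independent Tp atoms, I(M+2)/I(M) = n · (abundance Tp-61) / (abundance Tp-59) = n · 0.1685/0.8315.
n = 0.203 × 0.8315/0.1685 = 1.00 ≈ 1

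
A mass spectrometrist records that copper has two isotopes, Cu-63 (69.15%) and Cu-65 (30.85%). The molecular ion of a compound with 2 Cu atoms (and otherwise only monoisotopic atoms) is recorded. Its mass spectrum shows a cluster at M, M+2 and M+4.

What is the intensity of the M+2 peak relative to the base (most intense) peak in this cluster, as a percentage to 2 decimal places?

Binomial terms of (0.6915 + 0.3085)^2: M 0.4782, M+2 0.4267, M+4 0.0952 → M is the base peak.
P(M) = C(2,0) × 0.6915^2 × 0.3085^0 = 1 × 0.47817225 × 1.0000 = 0.478172 (base)
P(M+2) = C(2,1) × 0.6915^1 × 0.3085^1 = 2 × 0.6915 × 0.3085 = 0.426656
Relative intensity = 0.426656 / 0.478172 × 100 = 89.23

89.23%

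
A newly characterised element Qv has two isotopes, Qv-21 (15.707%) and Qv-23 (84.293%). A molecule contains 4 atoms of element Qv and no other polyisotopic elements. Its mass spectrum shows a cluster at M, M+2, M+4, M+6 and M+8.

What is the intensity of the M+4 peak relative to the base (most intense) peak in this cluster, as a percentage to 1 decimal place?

(0.15707 + 0.84293)^4 gives M 0.0006, M+2 0.0131, M+4 0.1052, M+6 0.3763, M+8 0.5049; the largest is M+8.
P(M+8) = C(4,4) × 0.15707^0 × 0.84293^4 = 1 × 1.0000 × 0.50485428 = 0.504854 (base)
P(M+4) = C(4,2) × 0.15707^2 × 0.84293^2 = 6 × 0.02467098 × 0.71053098 = 0.105177
Relative intensity = 0.105177 / 0.504854 × 100 = 20.8

20.8%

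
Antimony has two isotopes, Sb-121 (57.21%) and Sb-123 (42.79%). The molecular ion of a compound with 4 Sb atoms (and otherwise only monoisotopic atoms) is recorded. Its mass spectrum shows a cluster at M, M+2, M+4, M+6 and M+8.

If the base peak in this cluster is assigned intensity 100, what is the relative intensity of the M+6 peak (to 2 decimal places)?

(0.5721 + 0.4279)^4 gives M 0.1071, M+2 0.3205, M+4 0.3596, M+6 0.1793, M+8 0.0335; the largest is M+4.
P(M+4) = C(4,2) × 0.5721^2 × 0.4279^2 = 6 × 0.32729841 × 0.18309841 = 0.359567 (base)
P(M+6) = C(4,3) × 0.5721^1 × 0.4279^3 = 4 × 0.5721 × 0.07834781 = 0.179291
Relative intensity = 0.179291 / 0.359567 × 100 = 49.86

49.86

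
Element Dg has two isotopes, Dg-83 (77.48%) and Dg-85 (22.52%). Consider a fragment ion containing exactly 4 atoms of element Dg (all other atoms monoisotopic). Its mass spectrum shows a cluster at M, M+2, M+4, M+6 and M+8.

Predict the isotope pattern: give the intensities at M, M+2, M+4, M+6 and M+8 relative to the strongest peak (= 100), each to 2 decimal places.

The 4 Dg atoms are independent, so intensities follow the terms of (0.7748 + 0.2252)^4.
P(M) = 0.7748^4 = 0.360378
P(M+2) = 4 × 0.7748^3 × 0.2252^1 = 0.418984
P(M+4) = 6 × 0.7748^2 × 0.2252^2 = 0.182670
P(M+6) = 4 × 0.7748^1 × 0.2252^3 = 0.035396
P(M+8) = 0.2252^4 = 0.002572
The M+2 peak is largest (0.418984); scaling to 100 gives 86.01 : 100.00 : 43.60 : 8.45 : 0.61.

86.01 : 100.00 : 43.60 : 8.45 : 0.61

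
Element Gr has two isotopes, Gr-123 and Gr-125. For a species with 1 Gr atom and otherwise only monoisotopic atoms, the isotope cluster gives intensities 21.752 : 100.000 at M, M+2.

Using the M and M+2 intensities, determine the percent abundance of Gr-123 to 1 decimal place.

Let p = fractional abundance of Gr-123. I(M+2)/I(M) = [C(1,1)·p^0·(1−p)] / p^1 = 1·(1−p)/p = 100.000/21.752 = 4.5973
(1−p)/p = 4.5973/1 = 4.5973  ⇒  p = 1/(1 + 4.5973) = 0.1787
Gr-123: 17.9%, Gr-125: 82.1%.

17.9%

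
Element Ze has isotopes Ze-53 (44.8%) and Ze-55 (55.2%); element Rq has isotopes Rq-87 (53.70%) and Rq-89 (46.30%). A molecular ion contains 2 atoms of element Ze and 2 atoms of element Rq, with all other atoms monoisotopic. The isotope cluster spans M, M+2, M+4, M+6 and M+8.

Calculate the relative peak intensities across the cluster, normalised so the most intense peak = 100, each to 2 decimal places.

Element Ze pattern (n=2): 0.200704 : 0.494592 : 0.304704
Element Rq pattern (n=2): 0.288369 : 0.497262 : 0.214369
Convolve the two distributions (both contribute in 2-u steps):
  M: 0.200704×0.288369 = 0.057877
  M+2: 0.200704×0.497262 + 0.494592×0.288369 = 0.242427
  M+4: 0.200704×0.214369 + 0.494592×0.497262 + 0.304704×0.288369 = 0.376834
  M+6: 0.494592×0.214369 + 0.304704×0.497262 = 0.257543
  M+8: 0.304704×0.214369 = 0.065319
Scale to base peak (0.376834) = 100: 15.36 : 64.33 : 100.00 : 68.34 : 17.33

15.36 : 64.33 : 100.00 : 68.34 : 17.33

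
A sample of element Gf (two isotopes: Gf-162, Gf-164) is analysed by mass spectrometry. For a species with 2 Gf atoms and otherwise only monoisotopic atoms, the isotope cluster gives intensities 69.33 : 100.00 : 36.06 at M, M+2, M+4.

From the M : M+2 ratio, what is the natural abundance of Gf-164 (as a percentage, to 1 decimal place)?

41.9%

Let p = fractional abundance of Gf-162. I(M+2)/I(M) = [C(2,1)·p^1·(1−p)] / p^2 = 2·(1−p)/p = 100.00/69.33 = 1.4424
(1−p)/p = 1.4424/2 = 0.7212  ⇒  p = 1/(1 + 0.7212) = 0.5810
Gf-162: 58.1%, Gf-164: 41.9%.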